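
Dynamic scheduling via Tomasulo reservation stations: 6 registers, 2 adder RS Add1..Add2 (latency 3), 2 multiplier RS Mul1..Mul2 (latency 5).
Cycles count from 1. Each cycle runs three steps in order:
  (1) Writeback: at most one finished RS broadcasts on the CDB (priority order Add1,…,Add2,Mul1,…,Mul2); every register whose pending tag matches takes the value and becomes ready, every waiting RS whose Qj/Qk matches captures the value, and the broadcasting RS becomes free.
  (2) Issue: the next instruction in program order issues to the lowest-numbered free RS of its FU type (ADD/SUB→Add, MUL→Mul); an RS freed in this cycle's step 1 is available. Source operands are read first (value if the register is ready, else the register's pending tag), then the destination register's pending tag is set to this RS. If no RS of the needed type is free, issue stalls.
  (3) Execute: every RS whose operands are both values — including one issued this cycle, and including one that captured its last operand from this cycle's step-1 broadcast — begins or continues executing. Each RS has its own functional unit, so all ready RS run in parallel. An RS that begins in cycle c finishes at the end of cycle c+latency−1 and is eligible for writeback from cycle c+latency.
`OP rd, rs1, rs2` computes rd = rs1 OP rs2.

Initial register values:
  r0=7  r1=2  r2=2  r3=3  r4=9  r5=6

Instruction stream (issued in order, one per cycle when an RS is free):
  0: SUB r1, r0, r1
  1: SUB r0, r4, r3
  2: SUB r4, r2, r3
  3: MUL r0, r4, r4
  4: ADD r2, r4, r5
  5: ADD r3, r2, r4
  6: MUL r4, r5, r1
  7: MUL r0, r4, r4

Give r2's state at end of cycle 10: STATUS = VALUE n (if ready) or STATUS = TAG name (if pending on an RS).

STATUS = VALUE 5

  c1: issue SUB r1<-Add1  regs: r0:7,r1:Add1,r2:2,r3:3,r4:9,r5:6
  c2: issue SUB r0<-Add2  regs: r0:Add2,r1:Add1,r2:2,r3:3,r4:9,r5:6
  c3: stall  regs: r0:Add2,r1:Add1,r2:2,r3:3,r4:9,r5:6
  c4: CDB Add1=5; issue SUB r4<-Add1  regs: r0:Add2,r1:5,r2:2,r3:3,r4:Add1,r5:6
  c5: CDB Add2=6; issue MUL r0<-Mul1  regs: r0:Mul1,r1:5,r2:2,r3:3,r4:Add1,r5:6
  c6: issue ADD r2<-Add2  regs: r0:Mul1,r1:5,r2:Add2,r3:3,r4:Add1,r5:6
  c7: CDB Add1=-1; issue ADD r3<-Add1  regs: r0:Mul1,r1:5,r2:Add2,r3:Add1,r4:-1,r5:6
  c8: issue MUL r4<-Mul2  regs: r0:Mul1,r1:5,r2:Add2,r3:Add1,r4:Mul2,r5:6
  c9: stall  regs: r0:Mul1,r1:5,r2:Add2,r3:Add1,r4:Mul2,r5:6
  c10: CDB Add2=5; stall  regs: r0:Mul1,r1:5,r2:5,r3:Add1,r4:Mul2,r5:6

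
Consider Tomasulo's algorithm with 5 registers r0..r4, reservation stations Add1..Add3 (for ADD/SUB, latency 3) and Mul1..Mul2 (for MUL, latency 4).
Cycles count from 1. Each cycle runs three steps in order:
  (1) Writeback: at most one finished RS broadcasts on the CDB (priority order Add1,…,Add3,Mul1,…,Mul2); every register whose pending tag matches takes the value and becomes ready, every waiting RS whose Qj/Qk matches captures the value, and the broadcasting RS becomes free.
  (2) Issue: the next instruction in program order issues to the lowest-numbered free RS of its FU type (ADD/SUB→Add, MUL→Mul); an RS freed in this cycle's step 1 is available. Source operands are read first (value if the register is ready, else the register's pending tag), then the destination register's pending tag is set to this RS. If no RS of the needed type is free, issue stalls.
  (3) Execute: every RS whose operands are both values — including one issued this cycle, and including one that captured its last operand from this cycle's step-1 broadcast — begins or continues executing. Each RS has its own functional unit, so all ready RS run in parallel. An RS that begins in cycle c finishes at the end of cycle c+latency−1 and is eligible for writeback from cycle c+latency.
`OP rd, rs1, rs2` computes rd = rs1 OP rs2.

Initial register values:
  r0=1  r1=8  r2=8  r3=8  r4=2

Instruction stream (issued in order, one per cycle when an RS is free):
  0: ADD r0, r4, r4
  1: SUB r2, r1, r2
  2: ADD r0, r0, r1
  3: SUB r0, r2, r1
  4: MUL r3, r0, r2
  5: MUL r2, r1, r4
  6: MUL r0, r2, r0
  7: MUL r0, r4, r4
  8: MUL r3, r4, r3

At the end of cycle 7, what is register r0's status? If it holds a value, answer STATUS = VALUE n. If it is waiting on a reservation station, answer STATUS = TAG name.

STATUS = TAG Add1

cycle 1: issue ADD r0<-Add1 // r0:Add1,r1:8,r2:8,r3:8,r4:2
cycle 2: issue SUB r2<-Add2 // r0:Add1,r1:8,r2:Add2,r3:8,r4:2
cycle 3: issue ADD r0<-Add3 // r0:Add3,r1:8,r2:Add2,r3:8,r4:2
cycle 4: CDB Add1=4; issue SUB r0<-Add1 // r0:Add1,r1:8,r2:Add2,r3:8,r4:2
cycle 5: CDB Add2=0; issue MUL r3<-Mul1 // r0:Add1,r1:8,r2:0,r3:Mul1,r4:2
cycle 6: issue MUL r2<-Mul2 // r0:Add1,r1:8,r2:Mul2,r3:Mul1,r4:2
cycle 7: CDB Add3=12; stall // r0:Add1,r1:8,r2:Mul2,r3:Mul1,r4:2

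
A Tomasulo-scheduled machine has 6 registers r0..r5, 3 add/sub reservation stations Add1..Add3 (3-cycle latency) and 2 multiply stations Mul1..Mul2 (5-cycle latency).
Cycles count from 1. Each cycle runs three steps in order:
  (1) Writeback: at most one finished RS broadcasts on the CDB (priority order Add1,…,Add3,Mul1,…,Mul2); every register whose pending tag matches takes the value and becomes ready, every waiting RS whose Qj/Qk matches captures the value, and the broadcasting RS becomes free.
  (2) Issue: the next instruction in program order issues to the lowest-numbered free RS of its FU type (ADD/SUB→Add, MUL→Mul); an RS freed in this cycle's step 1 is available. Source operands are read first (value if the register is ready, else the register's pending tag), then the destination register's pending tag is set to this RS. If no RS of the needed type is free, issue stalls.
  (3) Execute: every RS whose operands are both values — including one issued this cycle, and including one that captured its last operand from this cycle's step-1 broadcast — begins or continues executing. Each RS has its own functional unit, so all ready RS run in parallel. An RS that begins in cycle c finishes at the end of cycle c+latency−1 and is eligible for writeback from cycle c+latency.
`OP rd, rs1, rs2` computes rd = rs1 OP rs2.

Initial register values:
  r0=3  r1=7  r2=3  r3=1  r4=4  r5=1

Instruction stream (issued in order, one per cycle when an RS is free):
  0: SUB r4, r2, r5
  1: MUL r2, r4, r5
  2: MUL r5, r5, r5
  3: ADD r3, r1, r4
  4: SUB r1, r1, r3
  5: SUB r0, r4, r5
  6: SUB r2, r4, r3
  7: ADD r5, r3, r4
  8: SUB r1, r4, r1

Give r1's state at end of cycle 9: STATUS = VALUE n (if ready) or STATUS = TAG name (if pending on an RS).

  c1: issue SUB r4<-Add1  regs: r0:3,r1:7,r2:3,r3:1,r4:Add1,r5:1
  c2: issue MUL r2<-Mul1  regs: r0:3,r1:7,r2:Mul1,r3:1,r4:Add1,r5:1
  c3: issue MUL r5<-Mul2  regs: r0:3,r1:7,r2:Mul1,r3:1,r4:Add1,r5:Mul2
  c4: CDB Add1=2; issue ADD r3<-Add1  regs: r0:3,r1:7,r2:Mul1,r3:Add1,r4:2,r5:Mul2
  c5: issue SUB r1<-Add2  regs: r0:3,r1:Add2,r2:Mul1,r3:Add1,r4:2,r5:Mul2
  c6: issue SUB r0<-Add3  regs: r0:Add3,r1:Add2,r2:Mul1,r3:Add1,r4:2,r5:Mul2
  c7: CDB Add1=9; issue SUB r2<-Add1  regs: r0:Add3,r1:Add2,r2:Add1,r3:9,r4:2,r5:Mul2
  c8: CDB Mul2=1; stall  regs: r0:Add3,r1:Add2,r2:Add1,r3:9,r4:2,r5:1
  c9: CDB Mul1=2; stall  regs: r0:Add3,r1:Add2,r2:Add1,r3:9,r4:2,r5:1

STATUS = TAG Add2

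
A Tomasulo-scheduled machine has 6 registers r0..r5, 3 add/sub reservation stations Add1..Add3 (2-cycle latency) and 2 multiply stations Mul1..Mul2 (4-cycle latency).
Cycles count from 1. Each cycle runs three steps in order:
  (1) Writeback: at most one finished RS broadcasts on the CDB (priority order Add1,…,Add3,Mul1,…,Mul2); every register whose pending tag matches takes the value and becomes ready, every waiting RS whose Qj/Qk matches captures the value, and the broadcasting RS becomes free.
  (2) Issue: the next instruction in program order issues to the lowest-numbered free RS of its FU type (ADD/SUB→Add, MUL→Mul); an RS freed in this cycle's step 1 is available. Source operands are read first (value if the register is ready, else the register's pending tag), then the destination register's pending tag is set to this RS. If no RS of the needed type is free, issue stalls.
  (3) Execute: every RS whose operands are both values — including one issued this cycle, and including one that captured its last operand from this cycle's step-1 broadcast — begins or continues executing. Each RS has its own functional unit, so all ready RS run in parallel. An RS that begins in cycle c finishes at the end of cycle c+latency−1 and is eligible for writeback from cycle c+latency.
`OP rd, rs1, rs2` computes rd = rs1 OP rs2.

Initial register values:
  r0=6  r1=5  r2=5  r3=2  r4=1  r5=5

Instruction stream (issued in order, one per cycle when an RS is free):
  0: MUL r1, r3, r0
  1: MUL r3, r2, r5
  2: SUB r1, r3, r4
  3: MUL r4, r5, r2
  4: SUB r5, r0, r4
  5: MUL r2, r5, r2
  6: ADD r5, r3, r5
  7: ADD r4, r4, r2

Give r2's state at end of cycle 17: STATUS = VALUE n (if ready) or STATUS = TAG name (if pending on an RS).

  c1: issue MUL r1<-Mul1  regs: r0:6,r1:Mul1,r2:5,r3:2,r4:1,r5:5
  c2: issue MUL r3<-Mul2  regs: r0:6,r1:Mul1,r2:5,r3:Mul2,r4:1,r5:5
  c3: issue SUB r1<-Add1  regs: r0:6,r1:Add1,r2:5,r3:Mul2,r4:1,r5:5
  c4: stall  regs: r0:6,r1:Add1,r2:5,r3:Mul2,r4:1,r5:5
  c5: CDB Mul1=12; issue MUL r4<-Mul1  regs: r0:6,r1:Add1,r2:5,r3:Mul2,r4:Mul1,r5:5
  c6: CDB Mul2=25; issue SUB r5<-Add2  regs: r0:6,r1:Add1,r2:5,r3:25,r4:Mul1,r5:Add2
  c7: issue MUL r2<-Mul2  regs: r0:6,r1:Add1,r2:Mul2,r3:25,r4:Mul1,r5:Add2
  c8: CDB Add1=24; issue ADD r5<-Add1  regs: r0:6,r1:24,r2:Mul2,r3:25,r4:Mul1,r5:Add1
  c9: CDB Mul1=25; issue ADD r4<-Add3  regs: r0:6,r1:24,r2:Mul2,r3:25,r4:Add3,r5:Add1
  c10: -  regs: r0:6,r1:24,r2:Mul2,r3:25,r4:Add3,r5:Add1
  c11: CDB Add2=-19  regs: r0:6,r1:24,r2:Mul2,r3:25,r4:Add3,r5:Add1
  c12: -  regs: r0:6,r1:24,r2:Mul2,r3:25,r4:Add3,r5:Add1
  c13: CDB Add1=6  regs: r0:6,r1:24,r2:Mul2,r3:25,r4:Add3,r5:6
  c14: -  regs: r0:6,r1:24,r2:Mul2,r3:25,r4:Add3,r5:6
  c15: CDB Mul2=-95  regs: r0:6,r1:24,r2:-95,r3:25,r4:Add3,r5:6
  c16: -  regs: r0:6,r1:24,r2:-95,r3:25,r4:Add3,r5:6
  c17: CDB Add3=-70  regs: r0:6,r1:24,r2:-95,r3:25,r4:-70,r5:6

STATUS = VALUE -95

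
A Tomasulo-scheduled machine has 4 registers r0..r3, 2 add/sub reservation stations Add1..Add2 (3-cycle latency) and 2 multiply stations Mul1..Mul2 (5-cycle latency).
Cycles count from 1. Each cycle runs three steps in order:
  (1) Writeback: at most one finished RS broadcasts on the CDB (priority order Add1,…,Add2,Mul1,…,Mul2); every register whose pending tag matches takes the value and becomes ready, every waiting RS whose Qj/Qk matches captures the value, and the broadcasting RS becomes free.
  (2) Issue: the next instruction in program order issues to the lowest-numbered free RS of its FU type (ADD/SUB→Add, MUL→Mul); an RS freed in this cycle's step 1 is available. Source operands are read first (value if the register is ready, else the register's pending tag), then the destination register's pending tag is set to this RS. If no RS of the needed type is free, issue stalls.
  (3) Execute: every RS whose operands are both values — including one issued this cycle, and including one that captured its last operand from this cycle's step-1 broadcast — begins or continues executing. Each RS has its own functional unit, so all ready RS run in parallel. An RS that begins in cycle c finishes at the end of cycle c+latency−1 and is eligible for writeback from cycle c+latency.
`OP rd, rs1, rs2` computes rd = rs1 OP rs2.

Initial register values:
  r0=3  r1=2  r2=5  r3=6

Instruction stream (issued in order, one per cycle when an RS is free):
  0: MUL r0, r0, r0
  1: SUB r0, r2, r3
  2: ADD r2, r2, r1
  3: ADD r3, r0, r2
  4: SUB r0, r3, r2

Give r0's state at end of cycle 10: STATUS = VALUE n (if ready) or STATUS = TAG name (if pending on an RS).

STATUS = TAG Add2

  c1: issue MUL r0<-Mul1  regs: r0:Mul1,r1:2,r2:5,r3:6
  c2: issue SUB r0<-Add1  regs: r0:Add1,r1:2,r2:5,r3:6
  c3: issue ADD r2<-Add2  regs: r0:Add1,r1:2,r2:Add2,r3:6
  c4: stall  regs: r0:Add1,r1:2,r2:Add2,r3:6
  c5: CDB Add1=-1; issue ADD r3<-Add1  regs: r0:-1,r1:2,r2:Add2,r3:Add1
  c6: CDB Add2=7; issue SUB r0<-Add2  regs: r0:Add2,r1:2,r2:7,r3:Add1
  c7: CDB Mul1=9  regs: r0:Add2,r1:2,r2:7,r3:Add1
  c8: -  regs: r0:Add2,r1:2,r2:7,r3:Add1
  c9: CDB Add1=6  regs: r0:Add2,r1:2,r2:7,r3:6
  c10: -  regs: r0:Add2,r1:2,r2:7,r3:6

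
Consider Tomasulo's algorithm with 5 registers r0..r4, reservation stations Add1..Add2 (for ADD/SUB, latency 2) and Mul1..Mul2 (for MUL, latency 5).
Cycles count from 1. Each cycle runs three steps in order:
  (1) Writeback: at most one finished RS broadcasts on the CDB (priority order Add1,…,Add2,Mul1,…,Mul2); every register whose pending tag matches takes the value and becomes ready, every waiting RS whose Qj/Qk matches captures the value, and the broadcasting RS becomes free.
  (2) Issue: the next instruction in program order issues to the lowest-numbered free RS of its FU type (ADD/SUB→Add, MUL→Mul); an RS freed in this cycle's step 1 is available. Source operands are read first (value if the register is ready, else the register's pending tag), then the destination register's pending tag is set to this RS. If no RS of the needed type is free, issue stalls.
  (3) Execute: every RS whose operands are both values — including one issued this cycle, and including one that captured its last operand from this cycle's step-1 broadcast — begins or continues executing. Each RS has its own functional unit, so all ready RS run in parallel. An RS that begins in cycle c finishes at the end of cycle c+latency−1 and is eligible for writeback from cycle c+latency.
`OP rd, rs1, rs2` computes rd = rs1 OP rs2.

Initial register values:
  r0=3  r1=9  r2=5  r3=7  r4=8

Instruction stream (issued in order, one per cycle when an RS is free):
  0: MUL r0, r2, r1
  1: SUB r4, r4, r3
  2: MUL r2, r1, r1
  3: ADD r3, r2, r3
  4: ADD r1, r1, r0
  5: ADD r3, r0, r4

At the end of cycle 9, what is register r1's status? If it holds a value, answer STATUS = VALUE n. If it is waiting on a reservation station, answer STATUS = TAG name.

STATUS = VALUE 54

  c1: issue MUL r0<-Mul1  regs: r0:Mul1,r1:9,r2:5,r3:7,r4:8
  c2: issue SUB r4<-Add1  regs: r0:Mul1,r1:9,r2:5,r3:7,r4:Add1
  c3: issue MUL r2<-Mul2  regs: r0:Mul1,r1:9,r2:Mul2,r3:7,r4:Add1
  c4: CDB Add1=1; issue ADD r3<-Add1  regs: r0:Mul1,r1:9,r2:Mul2,r3:Add1,r4:1
  c5: issue ADD r1<-Add2  regs: r0:Mul1,r1:Add2,r2:Mul2,r3:Add1,r4:1
  c6: CDB Mul1=45; stall  regs: r0:45,r1:Add2,r2:Mul2,r3:Add1,r4:1
  c7: stall  regs: r0:45,r1:Add2,r2:Mul2,r3:Add1,r4:1
  c8: CDB Add2=54; issue ADD r3<-Add2  regs: r0:45,r1:54,r2:Mul2,r3:Add2,r4:1
  c9: CDB Mul2=81  regs: r0:45,r1:54,r2:81,r3:Add2,r4:1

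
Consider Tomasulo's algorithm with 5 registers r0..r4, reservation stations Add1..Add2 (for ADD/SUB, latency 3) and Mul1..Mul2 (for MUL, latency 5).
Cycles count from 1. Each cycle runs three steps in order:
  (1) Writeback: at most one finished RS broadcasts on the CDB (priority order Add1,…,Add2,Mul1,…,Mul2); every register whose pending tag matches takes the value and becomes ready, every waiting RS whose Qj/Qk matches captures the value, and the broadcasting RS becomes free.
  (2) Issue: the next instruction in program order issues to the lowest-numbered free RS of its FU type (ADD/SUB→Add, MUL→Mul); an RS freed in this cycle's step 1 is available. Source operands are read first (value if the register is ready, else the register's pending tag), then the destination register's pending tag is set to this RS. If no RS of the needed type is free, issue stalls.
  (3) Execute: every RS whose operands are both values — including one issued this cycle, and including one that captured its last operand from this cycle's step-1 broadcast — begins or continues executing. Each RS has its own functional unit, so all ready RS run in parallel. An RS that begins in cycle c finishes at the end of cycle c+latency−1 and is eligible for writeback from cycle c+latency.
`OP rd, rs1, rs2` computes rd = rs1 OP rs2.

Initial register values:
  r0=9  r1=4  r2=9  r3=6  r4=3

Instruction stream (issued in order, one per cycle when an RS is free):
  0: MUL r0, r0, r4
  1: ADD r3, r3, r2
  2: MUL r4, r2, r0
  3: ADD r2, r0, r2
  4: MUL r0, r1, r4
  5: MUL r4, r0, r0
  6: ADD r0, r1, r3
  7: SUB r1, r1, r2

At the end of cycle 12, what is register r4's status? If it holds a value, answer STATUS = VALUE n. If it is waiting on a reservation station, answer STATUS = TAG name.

c1: issue MUL r0<-Mul1 | r0:Mul1,r1:4,r2:9,r3:6,r4:3
c2: issue ADD r3<-Add1 | r0:Mul1,r1:4,r2:9,r3:Add1,r4:3
c3: issue MUL r4<-Mul2 | r0:Mul1,r1:4,r2:9,r3:Add1,r4:Mul2
c4: issue ADD r2<-Add2 | r0:Mul1,r1:4,r2:Add2,r3:Add1,r4:Mul2
c5: CDB Add1=15; stall | r0:Mul1,r1:4,r2:Add2,r3:15,r4:Mul2
c6: CDB Mul1=27; issue MUL r0<-Mul1 | r0:Mul1,r1:4,r2:Add2,r3:15,r4:Mul2
c7: stall | r0:Mul1,r1:4,r2:Add2,r3:15,r4:Mul2
c8: stall | r0:Mul1,r1:4,r2:Add2,r3:15,r4:Mul2
c9: CDB Add2=36; stall | r0:Mul1,r1:4,r2:36,r3:15,r4:Mul2
c10: stall | r0:Mul1,r1:4,r2:36,r3:15,r4:Mul2
c11: CDB Mul2=243; issue MUL r4<-Mul2 | r0:Mul1,r1:4,r2:36,r3:15,r4:Mul2
c12: issue ADD r0<-Add1 | r0:Add1,r1:4,r2:36,r3:15,r4:Mul2

STATUS = TAG Mul2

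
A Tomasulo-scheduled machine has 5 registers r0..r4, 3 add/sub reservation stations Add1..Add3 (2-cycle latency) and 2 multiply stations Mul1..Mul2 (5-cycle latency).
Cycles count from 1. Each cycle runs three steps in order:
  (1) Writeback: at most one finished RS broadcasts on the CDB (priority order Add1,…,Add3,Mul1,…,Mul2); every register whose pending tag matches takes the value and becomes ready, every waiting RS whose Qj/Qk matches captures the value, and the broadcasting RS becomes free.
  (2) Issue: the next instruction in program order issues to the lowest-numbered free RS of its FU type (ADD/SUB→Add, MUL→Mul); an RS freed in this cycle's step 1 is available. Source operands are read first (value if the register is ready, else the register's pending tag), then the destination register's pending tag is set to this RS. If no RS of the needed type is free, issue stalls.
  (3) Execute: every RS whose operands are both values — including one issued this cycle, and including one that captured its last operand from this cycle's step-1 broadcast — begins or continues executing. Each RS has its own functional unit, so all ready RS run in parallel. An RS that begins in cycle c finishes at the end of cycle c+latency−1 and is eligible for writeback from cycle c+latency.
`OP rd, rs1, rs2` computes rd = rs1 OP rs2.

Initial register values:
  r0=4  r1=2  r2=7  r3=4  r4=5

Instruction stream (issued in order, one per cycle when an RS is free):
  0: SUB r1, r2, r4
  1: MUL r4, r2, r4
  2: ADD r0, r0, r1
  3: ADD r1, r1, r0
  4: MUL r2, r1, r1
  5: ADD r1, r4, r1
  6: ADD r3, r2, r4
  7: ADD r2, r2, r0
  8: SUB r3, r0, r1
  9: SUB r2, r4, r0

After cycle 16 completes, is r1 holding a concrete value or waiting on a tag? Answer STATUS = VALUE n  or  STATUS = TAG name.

cycle 1: issue SUB r1<-Add1 // r0:4,r1:Add1,r2:7,r3:4,r4:5
cycle 2: issue MUL r4<-Mul1 // r0:4,r1:Add1,r2:7,r3:4,r4:Mul1
cycle 3: CDB Add1=2; issue ADD r0<-Add1 // r0:Add1,r1:2,r2:7,r3:4,r4:Mul1
cycle 4: issue ADD r1<-Add2 // r0:Add1,r1:Add2,r2:7,r3:4,r4:Mul1
cycle 5: CDB Add1=6; issue MUL r2<-Mul2 // r0:6,r1:Add2,r2:Mul2,r3:4,r4:Mul1
cycle 6: issue ADD r1<-Add1 // r0:6,r1:Add1,r2:Mul2,r3:4,r4:Mul1
cycle 7: CDB Add2=8; issue ADD r3<-Add2 // r0:6,r1:Add1,r2:Mul2,r3:Add2,r4:Mul1
cycle 8: CDB Mul1=35; issue ADD r2<-Add3 // r0:6,r1:Add1,r2:Add3,r3:Add2,r4:35
cycle 9: stall // r0:6,r1:Add1,r2:Add3,r3:Add2,r4:35
cycle 10: CDB Add1=43; issue SUB r3<-Add1 // r0:6,r1:43,r2:Add3,r3:Add1,r4:35
cycle 11: stall // r0:6,r1:43,r2:Add3,r3:Add1,r4:35
cycle 12: CDB Add1=-37; issue SUB r2<-Add1 // r0:6,r1:43,r2:Add1,r3:-37,r4:35
cycle 13: CDB Mul2=64 // r0:6,r1:43,r2:Add1,r3:-37,r4:35
cycle 14: CDB Add1=29 // r0:6,r1:43,r2:29,r3:-37,r4:35
cycle 15: CDB Add2=99 // r0:6,r1:43,r2:29,r3:-37,r4:35
cycle 16: CDB Add3=70 // r0:6,r1:43,r2:29,r3:-37,r4:35

STATUS = VALUE 43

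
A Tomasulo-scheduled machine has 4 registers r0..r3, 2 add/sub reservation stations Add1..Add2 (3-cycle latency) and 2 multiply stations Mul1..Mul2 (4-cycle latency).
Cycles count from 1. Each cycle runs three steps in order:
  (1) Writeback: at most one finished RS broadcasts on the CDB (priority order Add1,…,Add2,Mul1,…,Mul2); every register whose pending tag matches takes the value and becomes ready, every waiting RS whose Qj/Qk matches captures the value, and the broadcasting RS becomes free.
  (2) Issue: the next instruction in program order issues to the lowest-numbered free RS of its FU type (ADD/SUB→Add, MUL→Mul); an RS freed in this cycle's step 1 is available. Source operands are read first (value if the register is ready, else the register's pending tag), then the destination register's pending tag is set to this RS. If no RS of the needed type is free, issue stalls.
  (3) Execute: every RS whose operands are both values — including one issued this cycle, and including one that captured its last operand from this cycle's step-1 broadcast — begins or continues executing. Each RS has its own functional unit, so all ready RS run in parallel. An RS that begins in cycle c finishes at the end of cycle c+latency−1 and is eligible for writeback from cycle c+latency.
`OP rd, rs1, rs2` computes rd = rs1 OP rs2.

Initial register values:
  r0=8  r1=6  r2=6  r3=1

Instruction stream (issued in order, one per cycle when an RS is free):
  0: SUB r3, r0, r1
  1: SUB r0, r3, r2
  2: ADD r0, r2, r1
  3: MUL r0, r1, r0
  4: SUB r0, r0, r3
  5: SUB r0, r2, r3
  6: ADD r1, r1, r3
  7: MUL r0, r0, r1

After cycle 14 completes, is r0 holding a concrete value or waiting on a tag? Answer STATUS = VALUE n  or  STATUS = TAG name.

cycle 1: issue SUB r3<-Add1 // r0:8,r1:6,r2:6,r3:Add1
cycle 2: issue SUB r0<-Add2 // r0:Add2,r1:6,r2:6,r3:Add1
cycle 3: stall // r0:Add2,r1:6,r2:6,r3:Add1
cycle 4: CDB Add1=2; issue ADD r0<-Add1 // r0:Add1,r1:6,r2:6,r3:2
cycle 5: issue MUL r0<-Mul1 // r0:Mul1,r1:6,r2:6,r3:2
cycle 6: stall // r0:Mul1,r1:6,r2:6,r3:2
cycle 7: CDB Add1=12; issue SUB r0<-Add1 // r0:Add1,r1:6,r2:6,r3:2
cycle 8: CDB Add2=-4; issue SUB r0<-Add2 // r0:Add2,r1:6,r2:6,r3:2
cycle 9: stall // r0:Add2,r1:6,r2:6,r3:2
cycle 10: stall // r0:Add2,r1:6,r2:6,r3:2
cycle 11: CDB Add2=4; issue ADD r1<-Add2 // r0:4,r1:Add2,r2:6,r3:2
cycle 12: CDB Mul1=72; issue MUL r0<-Mul1 // r0:Mul1,r1:Add2,r2:6,r3:2
cycle 13: - // r0:Mul1,r1:Add2,r2:6,r3:2
cycle 14: CDB Add2=8 // r0:Mul1,r1:8,r2:6,r3:2

STATUS = TAG Mul1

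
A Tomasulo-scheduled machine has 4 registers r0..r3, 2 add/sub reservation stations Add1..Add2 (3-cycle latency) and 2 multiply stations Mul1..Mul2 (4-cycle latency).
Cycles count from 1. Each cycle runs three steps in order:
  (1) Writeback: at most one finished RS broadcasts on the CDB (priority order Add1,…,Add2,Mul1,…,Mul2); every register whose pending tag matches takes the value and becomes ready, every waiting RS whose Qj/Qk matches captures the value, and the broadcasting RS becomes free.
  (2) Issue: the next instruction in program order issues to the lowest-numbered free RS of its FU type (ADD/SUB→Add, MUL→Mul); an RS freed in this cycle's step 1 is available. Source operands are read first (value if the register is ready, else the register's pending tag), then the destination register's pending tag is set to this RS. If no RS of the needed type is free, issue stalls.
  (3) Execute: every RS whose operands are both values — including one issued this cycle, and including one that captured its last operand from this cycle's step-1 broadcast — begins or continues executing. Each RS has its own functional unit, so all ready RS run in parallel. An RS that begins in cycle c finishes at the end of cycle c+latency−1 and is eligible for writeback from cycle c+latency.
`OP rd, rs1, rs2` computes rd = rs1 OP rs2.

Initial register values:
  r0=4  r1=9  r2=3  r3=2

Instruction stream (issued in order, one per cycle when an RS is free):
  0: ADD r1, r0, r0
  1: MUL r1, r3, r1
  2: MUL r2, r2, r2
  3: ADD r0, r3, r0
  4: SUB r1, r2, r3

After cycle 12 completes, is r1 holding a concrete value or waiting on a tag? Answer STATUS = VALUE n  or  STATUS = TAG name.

cycle 1: issue ADD r1<-Add1 // r0:4,r1:Add1,r2:3,r3:2
cycle 2: issue MUL r1<-Mul1 // r0:4,r1:Mul1,r2:3,r3:2
cycle 3: issue MUL r2<-Mul2 // r0:4,r1:Mul1,r2:Mul2,r3:2
cycle 4: CDB Add1=8; issue ADD r0<-Add1 // r0:Add1,r1:Mul1,r2:Mul2,r3:2
cycle 5: issue SUB r1<-Add2 // r0:Add1,r1:Add2,r2:Mul2,r3:2
cycle 6: - // r0:Add1,r1:Add2,r2:Mul2,r3:2
cycle 7: CDB Add1=6 // r0:6,r1:Add2,r2:Mul2,r3:2
cycle 8: CDB Mul1=16 // r0:6,r1:Add2,r2:Mul2,r3:2
cycle 9: CDB Mul2=9 // r0:6,r1:Add2,r2:9,r3:2
cycle 10: - // r0:6,r1:Add2,r2:9,r3:2
cycle 11: - // r0:6,r1:Add2,r2:9,r3:2
cycle 12: CDB Add2=7 // r0:6,r1:7,r2:9,r3:2

STATUS = VALUE 7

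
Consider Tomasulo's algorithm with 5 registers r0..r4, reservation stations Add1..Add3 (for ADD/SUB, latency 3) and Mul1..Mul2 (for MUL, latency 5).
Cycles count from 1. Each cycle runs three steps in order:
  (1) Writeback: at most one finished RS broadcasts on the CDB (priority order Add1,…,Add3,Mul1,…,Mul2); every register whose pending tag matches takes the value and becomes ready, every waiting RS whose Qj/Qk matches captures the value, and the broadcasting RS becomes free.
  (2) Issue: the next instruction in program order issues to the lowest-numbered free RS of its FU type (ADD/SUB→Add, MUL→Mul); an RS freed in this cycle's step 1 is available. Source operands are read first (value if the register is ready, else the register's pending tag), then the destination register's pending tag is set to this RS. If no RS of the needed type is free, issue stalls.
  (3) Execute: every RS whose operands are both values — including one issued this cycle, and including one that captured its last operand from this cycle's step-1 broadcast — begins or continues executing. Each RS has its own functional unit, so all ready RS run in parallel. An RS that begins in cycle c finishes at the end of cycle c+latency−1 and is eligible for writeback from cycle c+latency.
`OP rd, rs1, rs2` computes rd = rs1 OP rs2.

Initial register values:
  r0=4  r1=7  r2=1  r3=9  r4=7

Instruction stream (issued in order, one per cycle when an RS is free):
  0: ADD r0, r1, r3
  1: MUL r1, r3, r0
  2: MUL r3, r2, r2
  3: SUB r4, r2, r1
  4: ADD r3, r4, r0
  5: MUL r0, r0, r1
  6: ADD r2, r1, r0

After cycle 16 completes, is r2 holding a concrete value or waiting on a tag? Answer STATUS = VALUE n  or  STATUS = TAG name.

c1: issue ADD r0<-Add1 | r0:Add1,r1:7,r2:1,r3:9,r4:7
c2: issue MUL r1<-Mul1 | r0:Add1,r1:Mul1,r2:1,r3:9,r4:7
c3: issue MUL r3<-Mul2 | r0:Add1,r1:Mul1,r2:1,r3:Mul2,r4:7
c4: CDB Add1=16; issue SUB r4<-Add1 | r0:16,r1:Mul1,r2:1,r3:Mul2,r4:Add1
c5: issue ADD r3<-Add2 | r0:16,r1:Mul1,r2:1,r3:Add2,r4:Add1
c6: stall | r0:16,r1:Mul1,r2:1,r3:Add2,r4:Add1
c7: stall | r0:16,r1:Mul1,r2:1,r3:Add2,r4:Add1
c8: CDB Mul2=1; issue MUL r0<-Mul2 | r0:Mul2,r1:Mul1,r2:1,r3:Add2,r4:Add1
c9: CDB Mul1=144; issue ADD r2<-Add3 | r0:Mul2,r1:144,r2:Add3,r3:Add2,r4:Add1
c10: - | r0:Mul2,r1:144,r2:Add3,r3:Add2,r4:Add1
c11: - | r0:Mul2,r1:144,r2:Add3,r3:Add2,r4:Add1
c12: CDB Add1=-143 | r0:Mul2,r1:144,r2:Add3,r3:Add2,r4:-143
c13: - | r0:Mul2,r1:144,r2:Add3,r3:Add2,r4:-143
c14: CDB Mul2=2304 | r0:2304,r1:144,r2:Add3,r3:Add2,r4:-143
c15: CDB Add2=-127 | r0:2304,r1:144,r2:Add3,r3:-127,r4:-143
c16: - | r0:2304,r1:144,r2:Add3,r3:-127,r4:-143

STATUS = TAG Add3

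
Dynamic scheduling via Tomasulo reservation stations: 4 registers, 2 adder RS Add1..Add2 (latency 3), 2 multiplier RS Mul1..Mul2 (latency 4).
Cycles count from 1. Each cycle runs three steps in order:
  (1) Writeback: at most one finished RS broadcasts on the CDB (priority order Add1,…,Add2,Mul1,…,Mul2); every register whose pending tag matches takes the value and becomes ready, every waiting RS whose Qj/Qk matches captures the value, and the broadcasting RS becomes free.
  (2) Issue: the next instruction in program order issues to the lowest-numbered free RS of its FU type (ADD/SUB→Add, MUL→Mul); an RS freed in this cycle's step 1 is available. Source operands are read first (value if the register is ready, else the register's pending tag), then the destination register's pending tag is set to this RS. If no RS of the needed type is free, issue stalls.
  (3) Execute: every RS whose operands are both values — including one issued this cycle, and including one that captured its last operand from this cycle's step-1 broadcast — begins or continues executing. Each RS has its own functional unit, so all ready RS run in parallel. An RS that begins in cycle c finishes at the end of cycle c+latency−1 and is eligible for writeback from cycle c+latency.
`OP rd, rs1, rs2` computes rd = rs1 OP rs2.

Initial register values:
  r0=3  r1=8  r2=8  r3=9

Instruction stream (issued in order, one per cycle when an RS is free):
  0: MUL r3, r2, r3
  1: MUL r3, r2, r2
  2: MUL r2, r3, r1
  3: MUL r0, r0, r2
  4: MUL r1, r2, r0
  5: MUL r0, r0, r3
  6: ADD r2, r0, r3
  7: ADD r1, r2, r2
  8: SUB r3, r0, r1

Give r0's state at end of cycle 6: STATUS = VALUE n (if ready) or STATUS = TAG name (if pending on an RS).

c1: issue MUL r3<-Mul1 | r0:3,r1:8,r2:8,r3:Mul1
c2: issue MUL r3<-Mul2 | r0:3,r1:8,r2:8,r3:Mul2
c3: stall | r0:3,r1:8,r2:8,r3:Mul2
c4: stall | r0:3,r1:8,r2:8,r3:Mul2
c5: CDB Mul1=72; issue MUL r2<-Mul1 | r0:3,r1:8,r2:Mul1,r3:Mul2
c6: CDB Mul2=64; issue MUL r0<-Mul2 | r0:Mul2,r1:8,r2:Mul1,r3:64

STATUS = TAG Mul2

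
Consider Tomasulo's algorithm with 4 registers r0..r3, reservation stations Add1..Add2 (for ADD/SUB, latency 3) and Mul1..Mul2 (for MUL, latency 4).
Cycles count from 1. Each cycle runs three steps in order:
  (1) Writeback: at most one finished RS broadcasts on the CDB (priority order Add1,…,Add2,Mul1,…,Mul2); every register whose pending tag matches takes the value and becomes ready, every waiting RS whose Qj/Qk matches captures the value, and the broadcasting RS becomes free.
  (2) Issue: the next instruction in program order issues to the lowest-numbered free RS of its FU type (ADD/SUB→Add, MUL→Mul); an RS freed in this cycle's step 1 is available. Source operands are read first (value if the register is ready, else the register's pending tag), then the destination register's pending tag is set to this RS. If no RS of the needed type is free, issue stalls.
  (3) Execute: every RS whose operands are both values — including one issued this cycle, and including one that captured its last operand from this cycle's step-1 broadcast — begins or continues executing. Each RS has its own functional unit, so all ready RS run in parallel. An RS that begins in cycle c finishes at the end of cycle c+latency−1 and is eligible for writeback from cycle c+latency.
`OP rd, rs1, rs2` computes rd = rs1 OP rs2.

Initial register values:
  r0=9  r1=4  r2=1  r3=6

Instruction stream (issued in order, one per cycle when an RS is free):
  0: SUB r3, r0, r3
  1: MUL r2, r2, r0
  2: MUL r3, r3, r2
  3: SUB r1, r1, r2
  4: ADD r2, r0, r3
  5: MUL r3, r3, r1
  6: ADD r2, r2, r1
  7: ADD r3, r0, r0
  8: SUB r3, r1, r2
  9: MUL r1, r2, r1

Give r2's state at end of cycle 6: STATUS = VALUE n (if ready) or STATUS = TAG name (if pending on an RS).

  c1: issue SUB r3<-Add1  regs: r0:9,r1:4,r2:1,r3:Add1
  c2: issue MUL r2<-Mul1  regs: r0:9,r1:4,r2:Mul1,r3:Add1
  c3: issue MUL r3<-Mul2  regs: r0:9,r1:4,r2:Mul1,r3:Mul2
  c4: CDB Add1=3; issue SUB r1<-Add1  regs: r0:9,r1:Add1,r2:Mul1,r3:Mul2
  c5: issue ADD r2<-Add2  regs: r0:9,r1:Add1,r2:Add2,r3:Mul2
  c6: CDB Mul1=9; issue MUL r3<-Mul1  regs: r0:9,r1:Add1,r2:Add2,r3:Mul1

STATUS = TAG Add2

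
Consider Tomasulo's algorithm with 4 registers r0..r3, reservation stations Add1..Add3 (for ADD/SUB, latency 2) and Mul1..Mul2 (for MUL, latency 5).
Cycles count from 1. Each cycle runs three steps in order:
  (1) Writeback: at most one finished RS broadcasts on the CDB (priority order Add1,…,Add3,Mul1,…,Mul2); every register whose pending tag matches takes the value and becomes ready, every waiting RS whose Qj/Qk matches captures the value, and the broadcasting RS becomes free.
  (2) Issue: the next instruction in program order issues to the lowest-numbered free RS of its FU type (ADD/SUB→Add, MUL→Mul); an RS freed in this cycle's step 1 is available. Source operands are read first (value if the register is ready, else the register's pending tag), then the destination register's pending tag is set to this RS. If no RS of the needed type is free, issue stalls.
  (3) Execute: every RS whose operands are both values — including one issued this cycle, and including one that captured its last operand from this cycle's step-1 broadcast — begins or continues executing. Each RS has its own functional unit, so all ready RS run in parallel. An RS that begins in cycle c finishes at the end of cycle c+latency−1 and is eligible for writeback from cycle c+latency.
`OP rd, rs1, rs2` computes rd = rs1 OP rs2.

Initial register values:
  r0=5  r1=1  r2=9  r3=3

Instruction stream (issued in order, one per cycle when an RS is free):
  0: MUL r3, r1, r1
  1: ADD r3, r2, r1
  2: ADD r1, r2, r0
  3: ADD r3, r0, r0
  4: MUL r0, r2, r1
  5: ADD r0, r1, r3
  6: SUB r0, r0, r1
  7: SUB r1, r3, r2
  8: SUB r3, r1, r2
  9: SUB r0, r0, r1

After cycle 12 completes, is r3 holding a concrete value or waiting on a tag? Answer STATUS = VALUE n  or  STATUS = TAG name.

cycle 1: issue MUL r3<-Mul1 // r0:5,r1:1,r2:9,r3:Mul1
cycle 2: issue ADD r3<-Add1 // r0:5,r1:1,r2:9,r3:Add1
cycle 3: issue ADD r1<-Add2 // r0:5,r1:Add2,r2:9,r3:Add1
cycle 4: CDB Add1=10; issue ADD r3<-Add1 // r0:5,r1:Add2,r2:9,r3:Add1
cycle 5: CDB Add2=14; issue MUL r0<-Mul2 // r0:Mul2,r1:14,r2:9,r3:Add1
cycle 6: CDB Add1=10; issue ADD r0<-Add1 // r0:Add1,r1:14,r2:9,r3:10
cycle 7: CDB Mul1=1; issue SUB r0<-Add2 // r0:Add2,r1:14,r2:9,r3:10
cycle 8: CDB Add1=24; issue SUB r1<-Add1 // r0:Add2,r1:Add1,r2:9,r3:10
cycle 9: issue SUB r3<-Add3 // r0:Add2,r1:Add1,r2:9,r3:Add3
cycle 10: CDB Add1=1; issue SUB r0<-Add1 // r0:Add1,r1:1,r2:9,r3:Add3
cycle 11: CDB Add2=10 // r0:Add1,r1:1,r2:9,r3:Add3
cycle 12: CDB Add3=-8 // r0:Add1,r1:1,r2:9,r3:-8

STATUS = VALUE -8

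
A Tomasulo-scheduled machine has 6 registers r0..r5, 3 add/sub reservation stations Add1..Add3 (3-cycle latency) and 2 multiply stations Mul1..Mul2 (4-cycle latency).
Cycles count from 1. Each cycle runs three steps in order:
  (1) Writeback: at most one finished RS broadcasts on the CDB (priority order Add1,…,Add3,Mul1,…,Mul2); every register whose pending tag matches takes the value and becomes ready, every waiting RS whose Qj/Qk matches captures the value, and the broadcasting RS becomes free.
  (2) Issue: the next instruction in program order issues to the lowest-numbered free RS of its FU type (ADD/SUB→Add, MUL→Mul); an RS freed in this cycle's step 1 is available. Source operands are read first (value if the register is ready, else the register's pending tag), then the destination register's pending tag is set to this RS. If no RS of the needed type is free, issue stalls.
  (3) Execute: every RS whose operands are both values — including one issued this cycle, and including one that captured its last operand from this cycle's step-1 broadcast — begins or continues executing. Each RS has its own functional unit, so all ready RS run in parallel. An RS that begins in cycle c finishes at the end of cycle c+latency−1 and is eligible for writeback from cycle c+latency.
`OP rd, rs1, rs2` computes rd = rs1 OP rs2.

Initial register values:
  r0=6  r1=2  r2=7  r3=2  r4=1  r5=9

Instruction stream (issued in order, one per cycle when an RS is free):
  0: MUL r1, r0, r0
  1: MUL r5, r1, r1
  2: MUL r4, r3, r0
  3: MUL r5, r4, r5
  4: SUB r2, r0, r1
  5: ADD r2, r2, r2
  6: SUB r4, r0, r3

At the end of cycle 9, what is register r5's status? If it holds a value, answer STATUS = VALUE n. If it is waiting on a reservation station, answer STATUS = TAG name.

  c1: issue MUL r1<-Mul1  regs: r0:6,r1:Mul1,r2:7,r3:2,r4:1,r5:9
  c2: issue MUL r5<-Mul2  regs: r0:6,r1:Mul1,r2:7,r3:2,r4:1,r5:Mul2
  c3: stall  regs: r0:6,r1:Mul1,r2:7,r3:2,r4:1,r5:Mul2
  c4: stall  regs: r0:6,r1:Mul1,r2:7,r3:2,r4:1,r5:Mul2
  c5: CDB Mul1=36; issue MUL r4<-Mul1  regs: r0:6,r1:36,r2:7,r3:2,r4:Mul1,r5:Mul2
  c6: stall  regs: r0:6,r1:36,r2:7,r3:2,r4:Mul1,r5:Mul2
  c7: stall  regs: r0:6,r1:36,r2:7,r3:2,r4:Mul1,r5:Mul2
  c8: stall  regs: r0:6,r1:36,r2:7,r3:2,r4:Mul1,r5:Mul2
  c9: CDB Mul1=12; issue MUL r5<-Mul1  regs: r0:6,r1:36,r2:7,r3:2,r4:12,r5:Mul1

STATUS = TAG Mul1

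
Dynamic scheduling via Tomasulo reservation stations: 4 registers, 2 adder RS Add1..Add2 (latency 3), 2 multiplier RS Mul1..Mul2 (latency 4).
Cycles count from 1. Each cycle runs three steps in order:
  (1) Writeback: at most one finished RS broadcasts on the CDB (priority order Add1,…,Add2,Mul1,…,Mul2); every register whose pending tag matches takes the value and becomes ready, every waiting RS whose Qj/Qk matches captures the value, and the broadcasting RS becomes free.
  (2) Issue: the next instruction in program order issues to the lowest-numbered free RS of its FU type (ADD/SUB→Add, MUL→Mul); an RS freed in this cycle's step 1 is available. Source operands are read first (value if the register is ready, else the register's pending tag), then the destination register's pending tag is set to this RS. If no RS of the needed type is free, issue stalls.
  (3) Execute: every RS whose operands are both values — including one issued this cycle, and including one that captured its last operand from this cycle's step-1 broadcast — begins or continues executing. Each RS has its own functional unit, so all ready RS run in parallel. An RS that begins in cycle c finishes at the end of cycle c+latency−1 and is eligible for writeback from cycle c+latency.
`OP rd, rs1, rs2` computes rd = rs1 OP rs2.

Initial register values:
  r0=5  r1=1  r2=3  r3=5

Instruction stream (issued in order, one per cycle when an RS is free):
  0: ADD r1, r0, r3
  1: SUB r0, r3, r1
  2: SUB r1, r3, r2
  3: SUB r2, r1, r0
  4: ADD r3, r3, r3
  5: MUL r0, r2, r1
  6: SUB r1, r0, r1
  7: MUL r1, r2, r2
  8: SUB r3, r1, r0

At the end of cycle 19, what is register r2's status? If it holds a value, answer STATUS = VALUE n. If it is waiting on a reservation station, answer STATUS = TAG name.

  c1: issue ADD r1<-Add1  regs: r0:5,r1:Add1,r2:3,r3:5
  c2: issue SUB r0<-Add2  regs: r0:Add2,r1:Add1,r2:3,r3:5
  c3: stall  regs: r0:Add2,r1:Add1,r2:3,r3:5
  c4: CDB Add1=10; issue SUB r1<-Add1  regs: r0:Add2,r1:Add1,r2:3,r3:5
  c5: stall  regs: r0:Add2,r1:Add1,r2:3,r3:5
  c6: stall  regs: r0:Add2,r1:Add1,r2:3,r3:5
  c7: CDB Add1=2; issue SUB r2<-Add1  regs: r0:Add2,r1:2,r2:Add1,r3:5
  c8: CDB Add2=-5; issue ADD r3<-Add2  regs: r0:-5,r1:2,r2:Add1,r3:Add2
  c9: issue MUL r0<-Mul1  regs: r0:Mul1,r1:2,r2:Add1,r3:Add2
  c10: stall  regs: r0:Mul1,r1:2,r2:Add1,r3:Add2
  c11: CDB Add1=7; issue SUB r1<-Add1  regs: r0:Mul1,r1:Add1,r2:7,r3:Add2
  c12: CDB Add2=10; issue MUL r1<-Mul2  regs: r0:Mul1,r1:Mul2,r2:7,r3:10
  c13: issue SUB r3<-Add2  regs: r0:Mul1,r1:Mul2,r2:7,r3:Add2
  c14: -  regs: r0:Mul1,r1:Mul2,r2:7,r3:Add2
  c15: CDB Mul1=14  regs: r0:14,r1:Mul2,r2:7,r3:Add2
  c16: CDB Mul2=49  regs: r0:14,r1:49,r2:7,r3:Add2
  c17: -  regs: r0:14,r1:49,r2:7,r3:Add2
  c18: CDB Add1=12  regs: r0:14,r1:49,r2:7,r3:Add2
  c19: CDB Add2=35  regs: r0:14,r1:49,r2:7,r3:35

STATUS = VALUE 7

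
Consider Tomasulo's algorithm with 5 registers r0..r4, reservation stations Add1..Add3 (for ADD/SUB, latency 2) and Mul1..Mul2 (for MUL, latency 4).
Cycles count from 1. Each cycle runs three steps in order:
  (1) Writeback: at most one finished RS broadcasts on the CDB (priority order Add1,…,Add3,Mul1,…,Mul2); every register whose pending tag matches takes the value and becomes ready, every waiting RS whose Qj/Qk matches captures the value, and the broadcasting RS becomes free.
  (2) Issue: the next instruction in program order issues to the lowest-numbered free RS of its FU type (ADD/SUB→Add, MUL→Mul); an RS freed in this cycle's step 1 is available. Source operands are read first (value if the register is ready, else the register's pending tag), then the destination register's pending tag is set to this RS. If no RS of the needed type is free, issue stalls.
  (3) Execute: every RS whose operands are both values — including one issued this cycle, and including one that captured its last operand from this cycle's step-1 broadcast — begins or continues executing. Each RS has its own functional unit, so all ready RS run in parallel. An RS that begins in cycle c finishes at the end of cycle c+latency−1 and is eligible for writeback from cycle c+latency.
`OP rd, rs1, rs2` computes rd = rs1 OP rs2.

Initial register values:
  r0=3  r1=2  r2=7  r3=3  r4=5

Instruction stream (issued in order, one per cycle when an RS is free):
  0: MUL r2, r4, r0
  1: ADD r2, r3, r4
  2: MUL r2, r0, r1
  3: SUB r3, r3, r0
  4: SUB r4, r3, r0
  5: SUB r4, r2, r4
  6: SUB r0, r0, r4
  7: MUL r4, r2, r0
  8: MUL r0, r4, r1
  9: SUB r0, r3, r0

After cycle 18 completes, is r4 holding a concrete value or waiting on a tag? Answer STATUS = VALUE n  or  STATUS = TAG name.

  c1: issue MUL r2<-Mul1  regs: r0:3,r1:2,r2:Mul1,r3:3,r4:5
  c2: issue ADD r2<-Add1  regs: r0:3,r1:2,r2:Add1,r3:3,r4:5
  c3: issue MUL r2<-Mul2  regs: r0:3,r1:2,r2:Mul2,r3:3,r4:5
  c4: CDB Add1=8; issue SUB r3<-Add1  regs: r0:3,r1:2,r2:Mul2,r3:Add1,r4:5
  c5: CDB Mul1=15; issue SUB r4<-Add2  regs: r0:3,r1:2,r2:Mul2,r3:Add1,r4:Add2
  c6: CDB Add1=0; issue SUB r4<-Add1  regs: r0:3,r1:2,r2:Mul2,r3:0,r4:Add1
  c7: CDB Mul2=6; issue SUB r0<-Add3  regs: r0:Add3,r1:2,r2:6,r3:0,r4:Add1
  c8: CDB Add2=-3; issue MUL r4<-Mul1  regs: r0:Add3,r1:2,r2:6,r3:0,r4:Mul1
  c9: issue MUL r0<-Mul2  regs: r0:Mul2,r1:2,r2:6,r3:0,r4:Mul1
  c10: CDB Add1=9; issue SUB r0<-Add1  regs: r0:Add1,r1:2,r2:6,r3:0,r4:Mul1
  c11: -  regs: r0:Add1,r1:2,r2:6,r3:0,r4:Mul1
  c12: CDB Add3=-6  regs: r0:Add1,r1:2,r2:6,r3:0,r4:Mul1
  c13: -  regs: r0:Add1,r1:2,r2:6,r3:0,r4:Mul1
  c14: -  regs: r0:Add1,r1:2,r2:6,r3:0,r4:Mul1
  c15: -  regs: r0:Add1,r1:2,r2:6,r3:0,r4:Mul1
  c16: CDB Mul1=-36  regs: r0:Add1,r1:2,r2:6,r3:0,r4:-36
  c17: -  regs: r0:Add1,r1:2,r2:6,r3:0,r4:-36
  c18: -  regs: r0:Add1,r1:2,r2:6,r3:0,r4:-36

STATUS = VALUE -36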